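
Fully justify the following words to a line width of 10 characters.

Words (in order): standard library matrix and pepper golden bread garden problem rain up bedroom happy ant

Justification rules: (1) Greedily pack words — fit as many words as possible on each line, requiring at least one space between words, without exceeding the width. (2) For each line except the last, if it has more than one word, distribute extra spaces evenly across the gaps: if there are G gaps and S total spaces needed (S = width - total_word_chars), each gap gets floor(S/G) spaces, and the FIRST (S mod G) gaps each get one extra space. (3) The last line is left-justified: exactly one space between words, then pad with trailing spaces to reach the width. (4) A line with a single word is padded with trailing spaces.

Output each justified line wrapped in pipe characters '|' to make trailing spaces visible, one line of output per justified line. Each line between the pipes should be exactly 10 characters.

Answer: |standard  |
|library   |
|matrix and|
|pepper    |
|golden    |
|bread     |
|garden    |
|problem   |
|rain    up|
|bedroom   |
|happy ant |

Derivation:
Line 1: ['standard'] (min_width=8, slack=2)
Line 2: ['library'] (min_width=7, slack=3)
Line 3: ['matrix', 'and'] (min_width=10, slack=0)
Line 4: ['pepper'] (min_width=6, slack=4)
Line 5: ['golden'] (min_width=6, slack=4)
Line 6: ['bread'] (min_width=5, slack=5)
Line 7: ['garden'] (min_width=6, slack=4)
Line 8: ['problem'] (min_width=7, slack=3)
Line 9: ['rain', 'up'] (min_width=7, slack=3)
Line 10: ['bedroom'] (min_width=7, slack=3)
Line 11: ['happy', 'ant'] (min_width=9, slack=1)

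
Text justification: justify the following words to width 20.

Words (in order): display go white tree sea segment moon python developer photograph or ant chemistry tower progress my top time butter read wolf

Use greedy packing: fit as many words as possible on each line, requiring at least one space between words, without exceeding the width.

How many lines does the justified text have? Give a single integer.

Answer: 8

Derivation:
Line 1: ['display', 'go', 'white'] (min_width=16, slack=4)
Line 2: ['tree', 'sea', 'segment'] (min_width=16, slack=4)
Line 3: ['moon', 'python'] (min_width=11, slack=9)
Line 4: ['developer', 'photograph'] (min_width=20, slack=0)
Line 5: ['or', 'ant', 'chemistry'] (min_width=16, slack=4)
Line 6: ['tower', 'progress', 'my'] (min_width=17, slack=3)
Line 7: ['top', 'time', 'butter', 'read'] (min_width=20, slack=0)
Line 8: ['wolf'] (min_width=4, slack=16)
Total lines: 8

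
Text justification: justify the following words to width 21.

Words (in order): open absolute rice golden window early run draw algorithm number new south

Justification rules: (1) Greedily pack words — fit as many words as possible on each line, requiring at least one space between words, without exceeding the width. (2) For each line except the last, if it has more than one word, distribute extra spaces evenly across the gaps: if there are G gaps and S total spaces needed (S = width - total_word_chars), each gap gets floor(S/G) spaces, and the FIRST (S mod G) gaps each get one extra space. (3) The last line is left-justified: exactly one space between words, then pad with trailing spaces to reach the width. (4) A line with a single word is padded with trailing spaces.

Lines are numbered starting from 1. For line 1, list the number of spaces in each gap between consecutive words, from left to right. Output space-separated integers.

Line 1: ['open', 'absolute', 'rice'] (min_width=18, slack=3)
Line 2: ['golden', 'window', 'early'] (min_width=19, slack=2)
Line 3: ['run', 'draw', 'algorithm'] (min_width=18, slack=3)
Line 4: ['number', 'new', 'south'] (min_width=16, slack=5)

Answer: 3 2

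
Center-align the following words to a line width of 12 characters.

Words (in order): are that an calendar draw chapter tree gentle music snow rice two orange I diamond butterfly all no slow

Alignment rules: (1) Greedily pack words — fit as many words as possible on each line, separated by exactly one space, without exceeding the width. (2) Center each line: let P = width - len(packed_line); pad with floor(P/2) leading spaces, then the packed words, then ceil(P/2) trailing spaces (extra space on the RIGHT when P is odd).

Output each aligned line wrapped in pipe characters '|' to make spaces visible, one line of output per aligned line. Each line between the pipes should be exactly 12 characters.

Answer: |are that an |
|  calendar  |
|draw chapter|
|tree gentle |
| music snow |
|  rice two  |
|  orange I  |
|  diamond   |
| butterfly  |
|all no slow |

Derivation:
Line 1: ['are', 'that', 'an'] (min_width=11, slack=1)
Line 2: ['calendar'] (min_width=8, slack=4)
Line 3: ['draw', 'chapter'] (min_width=12, slack=0)
Line 4: ['tree', 'gentle'] (min_width=11, slack=1)
Line 5: ['music', 'snow'] (min_width=10, slack=2)
Line 6: ['rice', 'two'] (min_width=8, slack=4)
Line 7: ['orange', 'I'] (min_width=8, slack=4)
Line 8: ['diamond'] (min_width=7, slack=5)
Line 9: ['butterfly'] (min_width=9, slack=3)
Line 10: ['all', 'no', 'slow'] (min_width=11, slack=1)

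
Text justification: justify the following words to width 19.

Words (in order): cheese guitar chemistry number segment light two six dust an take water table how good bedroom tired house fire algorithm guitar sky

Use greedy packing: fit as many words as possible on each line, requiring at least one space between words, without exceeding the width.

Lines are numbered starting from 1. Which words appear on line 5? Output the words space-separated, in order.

Answer: water table how

Derivation:
Line 1: ['cheese', 'guitar'] (min_width=13, slack=6)
Line 2: ['chemistry', 'number'] (min_width=16, slack=3)
Line 3: ['segment', 'light', 'two'] (min_width=17, slack=2)
Line 4: ['six', 'dust', 'an', 'take'] (min_width=16, slack=3)
Line 5: ['water', 'table', 'how'] (min_width=15, slack=4)
Line 6: ['good', 'bedroom', 'tired'] (min_width=18, slack=1)
Line 7: ['house', 'fire'] (min_width=10, slack=9)
Line 8: ['algorithm', 'guitar'] (min_width=16, slack=3)
Line 9: ['sky'] (min_width=3, slack=16)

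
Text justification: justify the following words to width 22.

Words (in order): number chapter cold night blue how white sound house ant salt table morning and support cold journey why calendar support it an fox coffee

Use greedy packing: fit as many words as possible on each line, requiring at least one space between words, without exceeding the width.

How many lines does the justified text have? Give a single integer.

Line 1: ['number', 'chapter', 'cold'] (min_width=19, slack=3)
Line 2: ['night', 'blue', 'how', 'white'] (min_width=20, slack=2)
Line 3: ['sound', 'house', 'ant', 'salt'] (min_width=20, slack=2)
Line 4: ['table', 'morning', 'and'] (min_width=17, slack=5)
Line 5: ['support', 'cold', 'journey'] (min_width=20, slack=2)
Line 6: ['why', 'calendar', 'support'] (min_width=20, slack=2)
Line 7: ['it', 'an', 'fox', 'coffee'] (min_width=16, slack=6)
Total lines: 7

Answer: 7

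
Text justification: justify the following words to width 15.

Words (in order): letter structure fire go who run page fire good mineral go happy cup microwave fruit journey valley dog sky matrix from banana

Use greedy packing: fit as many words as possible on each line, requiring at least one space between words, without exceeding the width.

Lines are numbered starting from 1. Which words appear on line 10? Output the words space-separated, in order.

Line 1: ['letter'] (min_width=6, slack=9)
Line 2: ['structure', 'fire'] (min_width=14, slack=1)
Line 3: ['go', 'who', 'run', 'page'] (min_width=15, slack=0)
Line 4: ['fire', 'good'] (min_width=9, slack=6)
Line 5: ['mineral', 'go'] (min_width=10, slack=5)
Line 6: ['happy', 'cup'] (min_width=9, slack=6)
Line 7: ['microwave', 'fruit'] (min_width=15, slack=0)
Line 8: ['journey', 'valley'] (min_width=14, slack=1)
Line 9: ['dog', 'sky', 'matrix'] (min_width=14, slack=1)
Line 10: ['from', 'banana'] (min_width=11, slack=4)

Answer: from banana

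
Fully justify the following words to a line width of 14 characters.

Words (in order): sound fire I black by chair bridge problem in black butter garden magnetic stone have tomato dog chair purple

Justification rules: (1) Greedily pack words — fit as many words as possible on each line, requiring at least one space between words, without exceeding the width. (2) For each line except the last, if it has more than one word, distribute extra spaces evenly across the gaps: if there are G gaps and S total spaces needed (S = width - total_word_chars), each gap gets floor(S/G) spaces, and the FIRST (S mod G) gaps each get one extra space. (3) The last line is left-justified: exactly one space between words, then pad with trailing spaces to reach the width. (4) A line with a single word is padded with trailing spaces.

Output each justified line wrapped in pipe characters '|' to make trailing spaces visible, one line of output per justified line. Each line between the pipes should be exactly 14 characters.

Answer: |sound  fire  I|
|black by chair|
|bridge problem|
|in       black|
|butter  garden|
|magnetic stone|
|have    tomato|
|dog      chair|
|purple        |

Derivation:
Line 1: ['sound', 'fire', 'I'] (min_width=12, slack=2)
Line 2: ['black', 'by', 'chair'] (min_width=14, slack=0)
Line 3: ['bridge', 'problem'] (min_width=14, slack=0)
Line 4: ['in', 'black'] (min_width=8, slack=6)
Line 5: ['butter', 'garden'] (min_width=13, slack=1)
Line 6: ['magnetic', 'stone'] (min_width=14, slack=0)
Line 7: ['have', 'tomato'] (min_width=11, slack=3)
Line 8: ['dog', 'chair'] (min_width=9, slack=5)
Line 9: ['purple'] (min_width=6, slack=8)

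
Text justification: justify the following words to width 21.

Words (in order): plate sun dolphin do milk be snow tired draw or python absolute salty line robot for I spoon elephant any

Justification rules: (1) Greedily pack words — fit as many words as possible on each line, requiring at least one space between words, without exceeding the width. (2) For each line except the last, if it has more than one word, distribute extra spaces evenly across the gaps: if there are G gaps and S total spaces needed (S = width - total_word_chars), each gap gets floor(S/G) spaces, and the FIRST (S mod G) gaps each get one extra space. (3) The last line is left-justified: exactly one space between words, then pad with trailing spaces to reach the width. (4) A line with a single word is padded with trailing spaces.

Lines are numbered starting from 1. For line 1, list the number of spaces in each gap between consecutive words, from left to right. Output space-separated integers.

Line 1: ['plate', 'sun', 'dolphin', 'do'] (min_width=20, slack=1)
Line 2: ['milk', 'be', 'snow', 'tired'] (min_width=18, slack=3)
Line 3: ['draw', 'or', 'python'] (min_width=14, slack=7)
Line 4: ['absolute', 'salty', 'line'] (min_width=19, slack=2)
Line 5: ['robot', 'for', 'I', 'spoon'] (min_width=17, slack=4)
Line 6: ['elephant', 'any'] (min_width=12, slack=9)

Answer: 2 1 1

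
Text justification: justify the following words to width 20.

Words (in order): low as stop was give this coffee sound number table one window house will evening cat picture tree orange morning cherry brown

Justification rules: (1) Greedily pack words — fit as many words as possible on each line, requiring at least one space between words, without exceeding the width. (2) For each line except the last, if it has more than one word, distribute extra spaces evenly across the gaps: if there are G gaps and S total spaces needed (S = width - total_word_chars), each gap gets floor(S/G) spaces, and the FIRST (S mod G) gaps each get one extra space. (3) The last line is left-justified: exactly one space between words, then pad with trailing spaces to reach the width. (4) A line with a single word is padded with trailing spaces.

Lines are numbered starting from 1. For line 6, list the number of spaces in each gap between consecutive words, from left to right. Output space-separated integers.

Line 1: ['low', 'as', 'stop', 'was', 'give'] (min_width=20, slack=0)
Line 2: ['this', 'coffee', 'sound'] (min_width=17, slack=3)
Line 3: ['number', 'table', 'one'] (min_width=16, slack=4)
Line 4: ['window', 'house', 'will'] (min_width=17, slack=3)
Line 5: ['evening', 'cat', 'picture'] (min_width=19, slack=1)
Line 6: ['tree', 'orange', 'morning'] (min_width=19, slack=1)
Line 7: ['cherry', 'brown'] (min_width=12, slack=8)

Answer: 2 1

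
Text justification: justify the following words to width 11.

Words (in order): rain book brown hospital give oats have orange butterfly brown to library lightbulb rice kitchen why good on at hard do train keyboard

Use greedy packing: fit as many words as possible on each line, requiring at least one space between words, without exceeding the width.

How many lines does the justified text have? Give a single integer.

Answer: 15

Derivation:
Line 1: ['rain', 'book'] (min_width=9, slack=2)
Line 2: ['brown'] (min_width=5, slack=6)
Line 3: ['hospital'] (min_width=8, slack=3)
Line 4: ['give', 'oats'] (min_width=9, slack=2)
Line 5: ['have', 'orange'] (min_width=11, slack=0)
Line 6: ['butterfly'] (min_width=9, slack=2)
Line 7: ['brown', 'to'] (min_width=8, slack=3)
Line 8: ['library'] (min_width=7, slack=4)
Line 9: ['lightbulb'] (min_width=9, slack=2)
Line 10: ['rice'] (min_width=4, slack=7)
Line 11: ['kitchen', 'why'] (min_width=11, slack=0)
Line 12: ['good', 'on', 'at'] (min_width=10, slack=1)
Line 13: ['hard', 'do'] (min_width=7, slack=4)
Line 14: ['train'] (min_width=5, slack=6)
Line 15: ['keyboard'] (min_width=8, slack=3)
Total lines: 15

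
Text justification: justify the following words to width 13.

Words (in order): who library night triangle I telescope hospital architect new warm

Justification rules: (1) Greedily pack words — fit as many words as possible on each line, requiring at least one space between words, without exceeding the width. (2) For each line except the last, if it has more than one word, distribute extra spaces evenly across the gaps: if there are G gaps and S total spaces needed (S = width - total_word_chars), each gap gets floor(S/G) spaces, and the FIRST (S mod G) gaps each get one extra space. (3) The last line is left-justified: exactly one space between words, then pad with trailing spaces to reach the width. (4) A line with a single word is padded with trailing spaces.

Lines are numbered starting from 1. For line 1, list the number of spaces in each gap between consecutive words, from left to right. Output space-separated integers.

Line 1: ['who', 'library'] (min_width=11, slack=2)
Line 2: ['night'] (min_width=5, slack=8)
Line 3: ['triangle', 'I'] (min_width=10, slack=3)
Line 4: ['telescope'] (min_width=9, slack=4)
Line 5: ['hospital'] (min_width=8, slack=5)
Line 6: ['architect', 'new'] (min_width=13, slack=0)
Line 7: ['warm'] (min_width=4, slack=9)

Answer: 3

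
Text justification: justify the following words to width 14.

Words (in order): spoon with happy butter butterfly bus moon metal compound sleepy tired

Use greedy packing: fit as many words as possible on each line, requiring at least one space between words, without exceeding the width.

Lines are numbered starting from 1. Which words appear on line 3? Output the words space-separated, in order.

Answer: butterfly bus

Derivation:
Line 1: ['spoon', 'with'] (min_width=10, slack=4)
Line 2: ['happy', 'butter'] (min_width=12, slack=2)
Line 3: ['butterfly', 'bus'] (min_width=13, slack=1)
Line 4: ['moon', 'metal'] (min_width=10, slack=4)
Line 5: ['compound'] (min_width=8, slack=6)
Line 6: ['sleepy', 'tired'] (min_width=12, slack=2)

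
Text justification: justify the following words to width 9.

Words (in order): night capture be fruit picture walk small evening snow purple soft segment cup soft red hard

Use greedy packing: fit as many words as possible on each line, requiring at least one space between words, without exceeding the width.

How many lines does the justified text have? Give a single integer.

Line 1: ['night'] (min_width=5, slack=4)
Line 2: ['capture'] (min_width=7, slack=2)
Line 3: ['be', 'fruit'] (min_width=8, slack=1)
Line 4: ['picture'] (min_width=7, slack=2)
Line 5: ['walk'] (min_width=4, slack=5)
Line 6: ['small'] (min_width=5, slack=4)
Line 7: ['evening'] (min_width=7, slack=2)
Line 8: ['snow'] (min_width=4, slack=5)
Line 9: ['purple'] (min_width=6, slack=3)
Line 10: ['soft'] (min_width=4, slack=5)
Line 11: ['segment'] (min_width=7, slack=2)
Line 12: ['cup', 'soft'] (min_width=8, slack=1)
Line 13: ['red', 'hard'] (min_width=8, slack=1)
Total lines: 13

Answer: 13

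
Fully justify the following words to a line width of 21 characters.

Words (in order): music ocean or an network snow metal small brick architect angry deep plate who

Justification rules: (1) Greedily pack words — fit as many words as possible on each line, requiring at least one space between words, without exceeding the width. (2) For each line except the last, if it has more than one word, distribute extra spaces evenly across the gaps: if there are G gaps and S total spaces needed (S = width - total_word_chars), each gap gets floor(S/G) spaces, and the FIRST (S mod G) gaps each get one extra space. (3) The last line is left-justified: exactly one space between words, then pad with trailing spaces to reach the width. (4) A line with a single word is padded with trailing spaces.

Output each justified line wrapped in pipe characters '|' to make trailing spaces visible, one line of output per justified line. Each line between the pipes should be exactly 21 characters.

Line 1: ['music', 'ocean', 'or', 'an'] (min_width=17, slack=4)
Line 2: ['network', 'snow', 'metal'] (min_width=18, slack=3)
Line 3: ['small', 'brick', 'architect'] (min_width=21, slack=0)
Line 4: ['angry', 'deep', 'plate', 'who'] (min_width=20, slack=1)

Answer: |music   ocean  or  an|
|network   snow  metal|
|small brick architect|
|angry deep plate who |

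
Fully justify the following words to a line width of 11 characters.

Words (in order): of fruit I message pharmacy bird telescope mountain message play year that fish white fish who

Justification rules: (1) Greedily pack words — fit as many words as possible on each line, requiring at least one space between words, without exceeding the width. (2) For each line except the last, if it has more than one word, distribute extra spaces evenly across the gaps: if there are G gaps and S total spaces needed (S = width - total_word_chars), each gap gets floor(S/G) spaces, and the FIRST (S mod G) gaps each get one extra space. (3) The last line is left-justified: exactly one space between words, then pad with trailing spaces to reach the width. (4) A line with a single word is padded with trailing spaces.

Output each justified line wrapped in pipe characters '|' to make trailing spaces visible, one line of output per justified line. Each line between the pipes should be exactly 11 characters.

Answer: |of  fruit I|
|message    |
|pharmacy   |
|bird       |
|telescope  |
|mountain   |
|message    |
|play   year|
|that   fish|
|white  fish|
|who        |

Derivation:
Line 1: ['of', 'fruit', 'I'] (min_width=10, slack=1)
Line 2: ['message'] (min_width=7, slack=4)
Line 3: ['pharmacy'] (min_width=8, slack=3)
Line 4: ['bird'] (min_width=4, slack=7)
Line 5: ['telescope'] (min_width=9, slack=2)
Line 6: ['mountain'] (min_width=8, slack=3)
Line 7: ['message'] (min_width=7, slack=4)
Line 8: ['play', 'year'] (min_width=9, slack=2)
Line 9: ['that', 'fish'] (min_width=9, slack=2)
Line 10: ['white', 'fish'] (min_width=10, slack=1)
Line 11: ['who'] (min_width=3, slack=8)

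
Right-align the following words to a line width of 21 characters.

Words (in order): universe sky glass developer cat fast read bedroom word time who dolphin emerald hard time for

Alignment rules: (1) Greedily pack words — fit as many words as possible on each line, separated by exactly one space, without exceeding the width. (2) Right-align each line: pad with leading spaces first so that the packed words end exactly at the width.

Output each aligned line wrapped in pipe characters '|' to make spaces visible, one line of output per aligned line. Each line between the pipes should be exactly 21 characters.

Line 1: ['universe', 'sky', 'glass'] (min_width=18, slack=3)
Line 2: ['developer', 'cat', 'fast'] (min_width=18, slack=3)
Line 3: ['read', 'bedroom', 'word'] (min_width=17, slack=4)
Line 4: ['time', 'who', 'dolphin'] (min_width=16, slack=5)
Line 5: ['emerald', 'hard', 'time', 'for'] (min_width=21, slack=0)

Answer: |   universe sky glass|
|   developer cat fast|
|    read bedroom word|
|     time who dolphin|
|emerald hard time for|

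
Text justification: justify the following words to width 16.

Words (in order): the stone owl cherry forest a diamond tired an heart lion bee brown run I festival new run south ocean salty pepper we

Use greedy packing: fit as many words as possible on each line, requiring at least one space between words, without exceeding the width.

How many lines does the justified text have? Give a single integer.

Answer: 8

Derivation:
Line 1: ['the', 'stone', 'owl'] (min_width=13, slack=3)
Line 2: ['cherry', 'forest', 'a'] (min_width=15, slack=1)
Line 3: ['diamond', 'tired', 'an'] (min_width=16, slack=0)
Line 4: ['heart', 'lion', 'bee'] (min_width=14, slack=2)
Line 5: ['brown', 'run', 'I'] (min_width=11, slack=5)
Line 6: ['festival', 'new', 'run'] (min_width=16, slack=0)
Line 7: ['south', 'ocean'] (min_width=11, slack=5)
Line 8: ['salty', 'pepper', 'we'] (min_width=15, slack=1)
Total lines: 8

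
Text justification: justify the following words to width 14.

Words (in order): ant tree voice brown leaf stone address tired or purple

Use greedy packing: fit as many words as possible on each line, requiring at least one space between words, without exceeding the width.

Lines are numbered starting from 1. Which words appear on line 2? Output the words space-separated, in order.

Line 1: ['ant', 'tree', 'voice'] (min_width=14, slack=0)
Line 2: ['brown', 'leaf'] (min_width=10, slack=4)
Line 3: ['stone', 'address'] (min_width=13, slack=1)
Line 4: ['tired', 'or'] (min_width=8, slack=6)
Line 5: ['purple'] (min_width=6, slack=8)

Answer: brown leaf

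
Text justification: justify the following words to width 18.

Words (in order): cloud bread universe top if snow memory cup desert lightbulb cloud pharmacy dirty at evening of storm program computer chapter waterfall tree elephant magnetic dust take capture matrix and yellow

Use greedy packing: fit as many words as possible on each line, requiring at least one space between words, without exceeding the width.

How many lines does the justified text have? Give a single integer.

Line 1: ['cloud', 'bread'] (min_width=11, slack=7)
Line 2: ['universe', 'top', 'if'] (min_width=15, slack=3)
Line 3: ['snow', 'memory', 'cup'] (min_width=15, slack=3)
Line 4: ['desert', 'lightbulb'] (min_width=16, slack=2)
Line 5: ['cloud', 'pharmacy'] (min_width=14, slack=4)
Line 6: ['dirty', 'at', 'evening'] (min_width=16, slack=2)
Line 7: ['of', 'storm', 'program'] (min_width=16, slack=2)
Line 8: ['computer', 'chapter'] (min_width=16, slack=2)
Line 9: ['waterfall', 'tree'] (min_width=14, slack=4)
Line 10: ['elephant', 'magnetic'] (min_width=17, slack=1)
Line 11: ['dust', 'take', 'capture'] (min_width=17, slack=1)
Line 12: ['matrix', 'and', 'yellow'] (min_width=17, slack=1)
Total lines: 12

Answer: 12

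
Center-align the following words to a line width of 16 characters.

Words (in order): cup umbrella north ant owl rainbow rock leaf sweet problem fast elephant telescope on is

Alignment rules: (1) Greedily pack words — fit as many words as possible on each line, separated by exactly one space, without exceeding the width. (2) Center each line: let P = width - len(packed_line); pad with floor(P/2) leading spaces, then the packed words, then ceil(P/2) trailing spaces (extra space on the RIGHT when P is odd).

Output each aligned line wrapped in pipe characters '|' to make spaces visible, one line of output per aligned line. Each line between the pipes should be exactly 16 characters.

Answer: |  cup umbrella  |
| north ant owl  |
|  rainbow rock  |
|   leaf sweet   |
|  problem fast  |
|    elephant    |
|telescope on is |

Derivation:
Line 1: ['cup', 'umbrella'] (min_width=12, slack=4)
Line 2: ['north', 'ant', 'owl'] (min_width=13, slack=3)
Line 3: ['rainbow', 'rock'] (min_width=12, slack=4)
Line 4: ['leaf', 'sweet'] (min_width=10, slack=6)
Line 5: ['problem', 'fast'] (min_width=12, slack=4)
Line 6: ['elephant'] (min_width=8, slack=8)
Line 7: ['telescope', 'on', 'is'] (min_width=15, slack=1)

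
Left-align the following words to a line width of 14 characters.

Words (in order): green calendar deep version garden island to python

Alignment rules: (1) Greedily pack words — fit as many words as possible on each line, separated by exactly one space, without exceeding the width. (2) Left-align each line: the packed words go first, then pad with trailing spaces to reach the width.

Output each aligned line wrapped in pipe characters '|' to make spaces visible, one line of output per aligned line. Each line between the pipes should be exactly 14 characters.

Line 1: ['green', 'calendar'] (min_width=14, slack=0)
Line 2: ['deep', 'version'] (min_width=12, slack=2)
Line 3: ['garden', 'island'] (min_width=13, slack=1)
Line 4: ['to', 'python'] (min_width=9, slack=5)

Answer: |green calendar|
|deep version  |
|garden island |
|to python     |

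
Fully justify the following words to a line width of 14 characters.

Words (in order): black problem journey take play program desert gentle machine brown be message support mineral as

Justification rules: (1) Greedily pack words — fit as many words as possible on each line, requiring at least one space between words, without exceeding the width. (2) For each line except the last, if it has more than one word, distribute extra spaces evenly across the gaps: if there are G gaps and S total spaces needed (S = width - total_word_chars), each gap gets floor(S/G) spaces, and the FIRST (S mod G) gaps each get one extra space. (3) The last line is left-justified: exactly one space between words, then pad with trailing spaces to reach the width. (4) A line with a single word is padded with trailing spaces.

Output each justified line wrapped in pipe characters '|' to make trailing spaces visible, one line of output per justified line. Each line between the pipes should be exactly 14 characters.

Line 1: ['black', 'problem'] (min_width=13, slack=1)
Line 2: ['journey', 'take'] (min_width=12, slack=2)
Line 3: ['play', 'program'] (min_width=12, slack=2)
Line 4: ['desert', 'gentle'] (min_width=13, slack=1)
Line 5: ['machine', 'brown'] (min_width=13, slack=1)
Line 6: ['be', 'message'] (min_width=10, slack=4)
Line 7: ['support'] (min_width=7, slack=7)
Line 8: ['mineral', 'as'] (min_width=10, slack=4)

Answer: |black  problem|
|journey   take|
|play   program|
|desert  gentle|
|machine  brown|
|be     message|
|support       |
|mineral as    |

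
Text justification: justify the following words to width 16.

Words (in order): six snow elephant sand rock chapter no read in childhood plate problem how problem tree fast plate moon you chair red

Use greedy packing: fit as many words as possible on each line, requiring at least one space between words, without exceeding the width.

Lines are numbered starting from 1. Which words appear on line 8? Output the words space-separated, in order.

Line 1: ['six', 'snow'] (min_width=8, slack=8)
Line 2: ['elephant', 'sand'] (min_width=13, slack=3)
Line 3: ['rock', 'chapter', 'no'] (min_width=15, slack=1)
Line 4: ['read', 'in'] (min_width=7, slack=9)
Line 5: ['childhood', 'plate'] (min_width=15, slack=1)
Line 6: ['problem', 'how'] (min_width=11, slack=5)
Line 7: ['problem', 'tree'] (min_width=12, slack=4)
Line 8: ['fast', 'plate', 'moon'] (min_width=15, slack=1)
Line 9: ['you', 'chair', 'red'] (min_width=13, slack=3)

Answer: fast plate moon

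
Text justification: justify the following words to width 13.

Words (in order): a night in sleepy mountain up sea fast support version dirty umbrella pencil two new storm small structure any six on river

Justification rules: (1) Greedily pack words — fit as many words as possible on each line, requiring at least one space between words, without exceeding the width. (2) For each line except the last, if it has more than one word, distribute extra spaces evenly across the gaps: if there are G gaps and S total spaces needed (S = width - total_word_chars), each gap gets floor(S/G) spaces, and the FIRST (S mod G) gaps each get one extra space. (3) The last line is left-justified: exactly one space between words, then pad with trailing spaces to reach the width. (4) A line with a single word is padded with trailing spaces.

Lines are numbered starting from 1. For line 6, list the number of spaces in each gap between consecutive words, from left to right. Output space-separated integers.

Answer: 1

Derivation:
Line 1: ['a', 'night', 'in'] (min_width=10, slack=3)
Line 2: ['sleepy'] (min_width=6, slack=7)
Line 3: ['mountain', 'up'] (min_width=11, slack=2)
Line 4: ['sea', 'fast'] (min_width=8, slack=5)
Line 5: ['support'] (min_width=7, slack=6)
Line 6: ['version', 'dirty'] (min_width=13, slack=0)
Line 7: ['umbrella'] (min_width=8, slack=5)
Line 8: ['pencil', 'two'] (min_width=10, slack=3)
Line 9: ['new', 'storm'] (min_width=9, slack=4)
Line 10: ['small'] (min_width=5, slack=8)
Line 11: ['structure', 'any'] (min_width=13, slack=0)
Line 12: ['six', 'on', 'river'] (min_width=12, slack=1)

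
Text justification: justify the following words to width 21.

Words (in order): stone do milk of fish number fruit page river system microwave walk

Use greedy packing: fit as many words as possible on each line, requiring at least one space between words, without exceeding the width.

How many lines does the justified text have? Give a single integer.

Answer: 4

Derivation:
Line 1: ['stone', 'do', 'milk', 'of', 'fish'] (min_width=21, slack=0)
Line 2: ['number', 'fruit', 'page'] (min_width=17, slack=4)
Line 3: ['river', 'system'] (min_width=12, slack=9)
Line 4: ['microwave', 'walk'] (min_width=14, slack=7)
Total lines: 4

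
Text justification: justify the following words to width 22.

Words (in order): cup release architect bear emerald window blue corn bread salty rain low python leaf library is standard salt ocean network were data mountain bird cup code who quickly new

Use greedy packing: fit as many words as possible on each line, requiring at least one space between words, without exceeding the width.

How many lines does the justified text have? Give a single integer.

Line 1: ['cup', 'release', 'architect'] (min_width=21, slack=1)
Line 2: ['bear', 'emerald', 'window'] (min_width=19, slack=3)
Line 3: ['blue', 'corn', 'bread', 'salty'] (min_width=21, slack=1)
Line 4: ['rain', 'low', 'python', 'leaf'] (min_width=20, slack=2)
Line 5: ['library', 'is', 'standard'] (min_width=19, slack=3)
Line 6: ['salt', 'ocean', 'network'] (min_width=18, slack=4)
Line 7: ['were', 'data', 'mountain'] (min_width=18, slack=4)
Line 8: ['bird', 'cup', 'code', 'who'] (min_width=17, slack=5)
Line 9: ['quickly', 'new'] (min_width=11, slack=11)
Total lines: 9

Answer: 9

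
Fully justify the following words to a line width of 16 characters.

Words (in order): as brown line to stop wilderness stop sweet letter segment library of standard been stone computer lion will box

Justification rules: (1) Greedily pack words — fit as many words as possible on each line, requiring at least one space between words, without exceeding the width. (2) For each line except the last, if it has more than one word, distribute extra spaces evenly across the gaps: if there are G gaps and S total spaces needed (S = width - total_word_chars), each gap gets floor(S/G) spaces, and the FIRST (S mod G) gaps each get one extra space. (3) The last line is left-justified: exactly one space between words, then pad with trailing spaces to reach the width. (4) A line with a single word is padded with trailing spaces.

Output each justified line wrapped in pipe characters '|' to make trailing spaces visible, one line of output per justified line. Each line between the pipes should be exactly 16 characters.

Answer: |as brown line to|
|stop  wilderness|
|stop       sweet|
|letter   segment|
|library       of|
|standard    been|
|stone   computer|
|lion will box   |

Derivation:
Line 1: ['as', 'brown', 'line', 'to'] (min_width=16, slack=0)
Line 2: ['stop', 'wilderness'] (min_width=15, slack=1)
Line 3: ['stop', 'sweet'] (min_width=10, slack=6)
Line 4: ['letter', 'segment'] (min_width=14, slack=2)
Line 5: ['library', 'of'] (min_width=10, slack=6)
Line 6: ['standard', 'been'] (min_width=13, slack=3)
Line 7: ['stone', 'computer'] (min_width=14, slack=2)
Line 8: ['lion', 'will', 'box'] (min_width=13, slack=3)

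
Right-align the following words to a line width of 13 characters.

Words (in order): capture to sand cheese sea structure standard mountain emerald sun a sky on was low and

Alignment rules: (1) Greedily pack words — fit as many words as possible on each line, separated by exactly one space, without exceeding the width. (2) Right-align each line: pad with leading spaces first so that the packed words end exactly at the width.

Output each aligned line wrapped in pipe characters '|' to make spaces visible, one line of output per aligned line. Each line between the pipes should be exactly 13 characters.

Line 1: ['capture', 'to'] (min_width=10, slack=3)
Line 2: ['sand', 'cheese'] (min_width=11, slack=2)
Line 3: ['sea', 'structure'] (min_width=13, slack=0)
Line 4: ['standard'] (min_width=8, slack=5)
Line 5: ['mountain'] (min_width=8, slack=5)
Line 6: ['emerald', 'sun', 'a'] (min_width=13, slack=0)
Line 7: ['sky', 'on', 'was'] (min_width=10, slack=3)
Line 8: ['low', 'and'] (min_width=7, slack=6)

Answer: |   capture to|
|  sand cheese|
|sea structure|
|     standard|
|     mountain|
|emerald sun a|
|   sky on was|
|      low and|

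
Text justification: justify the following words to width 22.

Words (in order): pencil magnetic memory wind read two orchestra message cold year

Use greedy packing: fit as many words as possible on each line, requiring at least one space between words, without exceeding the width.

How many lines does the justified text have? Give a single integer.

Line 1: ['pencil', 'magnetic', 'memory'] (min_width=22, slack=0)
Line 2: ['wind', 'read', 'two'] (min_width=13, slack=9)
Line 3: ['orchestra', 'message', 'cold'] (min_width=22, slack=0)
Line 4: ['year'] (min_width=4, slack=18)
Total lines: 4

Answer: 4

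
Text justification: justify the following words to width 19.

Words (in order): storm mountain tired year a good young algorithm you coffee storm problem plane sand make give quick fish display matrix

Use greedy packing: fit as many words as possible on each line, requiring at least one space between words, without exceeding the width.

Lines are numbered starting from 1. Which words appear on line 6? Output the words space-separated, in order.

Answer: make give quick

Derivation:
Line 1: ['storm', 'mountain'] (min_width=14, slack=5)
Line 2: ['tired', 'year', 'a', 'good'] (min_width=17, slack=2)
Line 3: ['young', 'algorithm', 'you'] (min_width=19, slack=0)
Line 4: ['coffee', 'storm'] (min_width=12, slack=7)
Line 5: ['problem', 'plane', 'sand'] (min_width=18, slack=1)
Line 6: ['make', 'give', 'quick'] (min_width=15, slack=4)
Line 7: ['fish', 'display', 'matrix'] (min_width=19, slack=0)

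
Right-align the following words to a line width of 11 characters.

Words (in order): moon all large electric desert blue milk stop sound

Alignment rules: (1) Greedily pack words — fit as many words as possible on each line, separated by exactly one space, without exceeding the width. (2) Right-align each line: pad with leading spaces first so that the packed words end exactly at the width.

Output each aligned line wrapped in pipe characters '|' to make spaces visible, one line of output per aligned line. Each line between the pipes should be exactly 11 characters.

Line 1: ['moon', 'all'] (min_width=8, slack=3)
Line 2: ['large'] (min_width=5, slack=6)
Line 3: ['electric'] (min_width=8, slack=3)
Line 4: ['desert', 'blue'] (min_width=11, slack=0)
Line 5: ['milk', 'stop'] (min_width=9, slack=2)
Line 6: ['sound'] (min_width=5, slack=6)

Answer: |   moon all|
|      large|
|   electric|
|desert blue|
|  milk stop|
|      sound|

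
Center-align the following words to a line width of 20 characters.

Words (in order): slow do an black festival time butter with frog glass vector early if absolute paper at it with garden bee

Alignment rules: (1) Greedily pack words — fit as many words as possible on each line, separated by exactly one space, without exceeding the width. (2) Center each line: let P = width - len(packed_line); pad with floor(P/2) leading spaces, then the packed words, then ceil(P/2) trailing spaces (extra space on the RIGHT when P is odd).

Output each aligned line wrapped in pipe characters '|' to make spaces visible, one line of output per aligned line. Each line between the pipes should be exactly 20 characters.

Line 1: ['slow', 'do', 'an', 'black'] (min_width=16, slack=4)
Line 2: ['festival', 'time', 'butter'] (min_width=20, slack=0)
Line 3: ['with', 'frog', 'glass'] (min_width=15, slack=5)
Line 4: ['vector', 'early', 'if'] (min_width=15, slack=5)
Line 5: ['absolute', 'paper', 'at', 'it'] (min_width=20, slack=0)
Line 6: ['with', 'garden', 'bee'] (min_width=15, slack=5)

Answer: |  slow do an black  |
|festival time butter|
|  with frog glass   |
|  vector early if   |
|absolute paper at it|
|  with garden bee   |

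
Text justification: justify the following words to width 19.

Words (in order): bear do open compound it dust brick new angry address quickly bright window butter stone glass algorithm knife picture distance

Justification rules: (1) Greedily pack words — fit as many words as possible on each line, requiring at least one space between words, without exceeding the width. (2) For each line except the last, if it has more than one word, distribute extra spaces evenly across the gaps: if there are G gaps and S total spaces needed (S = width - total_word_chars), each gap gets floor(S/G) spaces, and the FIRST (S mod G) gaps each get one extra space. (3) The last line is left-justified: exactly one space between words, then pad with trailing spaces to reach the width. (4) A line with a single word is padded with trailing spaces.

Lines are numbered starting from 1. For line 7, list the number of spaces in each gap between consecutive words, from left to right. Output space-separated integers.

Answer: 5

Derivation:
Line 1: ['bear', 'do', 'open'] (min_width=12, slack=7)
Line 2: ['compound', 'it', 'dust'] (min_width=16, slack=3)
Line 3: ['brick', 'new', 'angry'] (min_width=15, slack=4)
Line 4: ['address', 'quickly'] (min_width=15, slack=4)
Line 5: ['bright', 'window'] (min_width=13, slack=6)
Line 6: ['butter', 'stone', 'glass'] (min_width=18, slack=1)
Line 7: ['algorithm', 'knife'] (min_width=15, slack=4)
Line 8: ['picture', 'distance'] (min_width=16, slack=3)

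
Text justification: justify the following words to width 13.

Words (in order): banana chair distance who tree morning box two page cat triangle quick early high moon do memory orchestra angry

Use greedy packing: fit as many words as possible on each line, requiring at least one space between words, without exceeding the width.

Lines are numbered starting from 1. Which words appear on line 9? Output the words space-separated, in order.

Answer: orchestra

Derivation:
Line 1: ['banana', 'chair'] (min_width=12, slack=1)
Line 2: ['distance', 'who'] (min_width=12, slack=1)
Line 3: ['tree', 'morning'] (min_width=12, slack=1)
Line 4: ['box', 'two', 'page'] (min_width=12, slack=1)
Line 5: ['cat', 'triangle'] (min_width=12, slack=1)
Line 6: ['quick', 'early'] (min_width=11, slack=2)
Line 7: ['high', 'moon', 'do'] (min_width=12, slack=1)
Line 8: ['memory'] (min_width=6, slack=7)
Line 9: ['orchestra'] (min_width=9, slack=4)
Line 10: ['angry'] (min_width=5, slack=8)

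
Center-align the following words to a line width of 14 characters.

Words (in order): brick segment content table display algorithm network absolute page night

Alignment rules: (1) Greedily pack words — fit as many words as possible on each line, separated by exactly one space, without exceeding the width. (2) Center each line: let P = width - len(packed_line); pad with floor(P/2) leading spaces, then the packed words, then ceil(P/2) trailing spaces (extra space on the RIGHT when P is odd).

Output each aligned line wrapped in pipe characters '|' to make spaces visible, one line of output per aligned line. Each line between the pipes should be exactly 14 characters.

Line 1: ['brick', 'segment'] (min_width=13, slack=1)
Line 2: ['content', 'table'] (min_width=13, slack=1)
Line 3: ['display'] (min_width=7, slack=7)
Line 4: ['algorithm'] (min_width=9, slack=5)
Line 5: ['network'] (min_width=7, slack=7)
Line 6: ['absolute', 'page'] (min_width=13, slack=1)
Line 7: ['night'] (min_width=5, slack=9)

Answer: |brick segment |
|content table |
|   display    |
|  algorithm   |
|   network    |
|absolute page |
|    night     |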